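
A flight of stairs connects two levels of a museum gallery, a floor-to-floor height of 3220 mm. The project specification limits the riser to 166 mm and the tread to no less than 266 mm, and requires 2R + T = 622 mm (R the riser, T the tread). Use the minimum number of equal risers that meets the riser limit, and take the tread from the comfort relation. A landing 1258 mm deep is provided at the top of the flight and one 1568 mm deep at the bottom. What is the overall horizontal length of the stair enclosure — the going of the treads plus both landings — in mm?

8526 mm

3220 / 166 = 19.40, so 20 risers are needed.
Riser R = 3220 / 20 = 161 mm, within the 166 mm limit.
From 2R + T = 622: T = 622 − 322 = 300 mm.
Going = (20 − 1) × 300 = 5700 mm.
Add landings: 5700 + 1258 + 1568 = 8526 mm.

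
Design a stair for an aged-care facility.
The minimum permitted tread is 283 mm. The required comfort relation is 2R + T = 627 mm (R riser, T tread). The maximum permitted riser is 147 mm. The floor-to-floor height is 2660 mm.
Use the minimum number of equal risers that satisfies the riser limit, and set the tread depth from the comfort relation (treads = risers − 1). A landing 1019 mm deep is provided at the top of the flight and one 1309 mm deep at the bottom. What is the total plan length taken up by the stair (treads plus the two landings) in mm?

8574 mm

At most 147 each: 2660/147 = 18.10, giving 19 risers.
Riser R = 2660 / 19 = 140 mm, within the 147 mm limit.
From 2R + T = 627: T = 627 − 280 = 347 mm.
19 risers give 18 treads; going = 18 × 347 = 6246 mm.
Add landings: 6246 + 1019 + 1309 = 8574 mm.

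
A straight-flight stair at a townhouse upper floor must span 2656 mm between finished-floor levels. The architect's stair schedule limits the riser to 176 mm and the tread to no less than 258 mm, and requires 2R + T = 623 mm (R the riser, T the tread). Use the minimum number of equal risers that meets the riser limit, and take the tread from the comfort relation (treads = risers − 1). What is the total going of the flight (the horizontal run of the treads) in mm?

4365 mm

2656 / 176 = 15.09, so 16 risers are needed.
Riser R = 2656 / 16 = 166 mm, within the 176 mm limit.
T = 623 − 2·166 = 291 mm, which satisfies the 258 mm minimum.
Treads = 16 − 1 = 15; going = 15 × 291 = 4365 mm.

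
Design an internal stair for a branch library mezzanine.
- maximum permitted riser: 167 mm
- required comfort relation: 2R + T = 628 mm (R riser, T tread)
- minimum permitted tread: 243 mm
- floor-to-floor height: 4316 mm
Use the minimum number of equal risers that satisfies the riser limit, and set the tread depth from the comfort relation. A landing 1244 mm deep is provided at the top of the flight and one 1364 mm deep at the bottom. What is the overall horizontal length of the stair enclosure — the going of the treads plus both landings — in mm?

10008 mm

At most 167 each: 4316/167 = 25.84, giving 26 risers.
Each riser is 4316/26 = 166 mm (≤ 167 mm).
T = 628 − 2·166 = 296 mm, which satisfies the 243 mm minimum.
Treads = 26 − 1 = 25; going = 25 × 296 = 7400 mm.
Enclosure = 7400 + 1244 + 1364 = 10008 mm.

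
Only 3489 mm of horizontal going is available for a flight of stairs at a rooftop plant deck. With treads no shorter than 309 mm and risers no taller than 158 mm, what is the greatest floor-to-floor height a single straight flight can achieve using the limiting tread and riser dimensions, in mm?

1896 mm

3489 / 309 = 11.29, so 11 treads fit.
Risers = treads + 1 = 12.
Maximum height = 12 × 158 = 1896 mm.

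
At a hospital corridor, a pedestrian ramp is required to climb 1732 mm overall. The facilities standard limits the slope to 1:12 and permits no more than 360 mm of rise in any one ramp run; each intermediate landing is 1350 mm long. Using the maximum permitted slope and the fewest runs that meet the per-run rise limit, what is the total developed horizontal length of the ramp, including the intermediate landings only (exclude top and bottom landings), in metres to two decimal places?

1732 / 360 = 4.81, so 5 ramp runs are needed. That means 4 intermediate landings.
Horizontal run for 1732 mm of rise at 1:12 is 1732 × 12 = 20784 mm.
Intermediate landings: 4 × 1350 = 5400 mm.
Developed length = 20784 + 5400 = 26184 mm.
= 26.18 m.

26.18 m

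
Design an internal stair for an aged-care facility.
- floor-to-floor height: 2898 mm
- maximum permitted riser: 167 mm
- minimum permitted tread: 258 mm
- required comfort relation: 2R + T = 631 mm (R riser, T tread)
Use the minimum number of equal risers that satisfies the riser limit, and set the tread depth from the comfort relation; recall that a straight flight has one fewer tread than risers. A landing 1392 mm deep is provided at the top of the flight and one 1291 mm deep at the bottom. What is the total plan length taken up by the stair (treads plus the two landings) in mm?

7936 mm

2898 / 167 = 17.353 → round up to 18 risers.
R = 2898 ÷ 18 = 161 mm.
Tread T = 631 − 2 × 161 = 309 mm (≥ 258 mm).
Going = (18 − 1) × 309 = 5253 mm.
Add landings: 5253 + 1392 + 1291 = 7936 mm.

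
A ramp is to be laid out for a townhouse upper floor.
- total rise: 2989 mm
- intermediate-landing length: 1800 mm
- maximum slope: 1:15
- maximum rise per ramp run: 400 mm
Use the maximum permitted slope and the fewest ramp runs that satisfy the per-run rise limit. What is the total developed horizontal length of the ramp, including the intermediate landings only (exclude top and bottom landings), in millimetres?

2989 / 400 = 7.47, so 8 ramp runs are needed. That means 7 intermediate landings.
Ramp run (horizontal) at 1:15: 2989 × 15 = 44835 mm.
Intermediate landings: 7 × 1800 = 12600 mm.
Developed length = 44835 + 12600 = 57435 mm.

57435 mm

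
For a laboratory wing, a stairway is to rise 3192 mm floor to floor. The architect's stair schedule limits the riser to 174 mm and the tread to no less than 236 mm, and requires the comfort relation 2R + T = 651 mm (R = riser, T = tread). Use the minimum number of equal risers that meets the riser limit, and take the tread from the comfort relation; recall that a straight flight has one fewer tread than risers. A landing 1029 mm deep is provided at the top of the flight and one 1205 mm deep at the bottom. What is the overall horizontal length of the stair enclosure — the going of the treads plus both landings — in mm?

7904 mm

3192 / 174 = 18.34, so 19 risers are needed.
R = 3192 ÷ 19 = 168 mm.
From 2R + T = 651: T = 651 − 336 = 315 mm.
19 risers give 18 treads; going = 18 × 315 = 5670 mm.
Enclosure = 5670 + 1029 + 1205 = 7904 mm.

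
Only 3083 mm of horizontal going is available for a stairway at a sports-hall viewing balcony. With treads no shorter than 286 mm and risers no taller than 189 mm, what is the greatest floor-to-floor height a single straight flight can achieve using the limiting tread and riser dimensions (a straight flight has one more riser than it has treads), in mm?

Treads that fit: ⌊3083 / 286⌋ = 10.
Risers = treads + 1 = 11.
Maximum height = 11 × 189 = 2079 mm.

2079 mm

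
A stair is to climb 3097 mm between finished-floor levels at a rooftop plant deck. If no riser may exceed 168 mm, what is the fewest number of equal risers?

3097 / 168 = 18.43, so 19 risers are needed.

19 risers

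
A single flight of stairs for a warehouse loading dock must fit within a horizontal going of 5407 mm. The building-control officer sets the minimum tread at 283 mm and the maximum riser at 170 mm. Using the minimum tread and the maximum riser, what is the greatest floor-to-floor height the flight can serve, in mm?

3400 mm

Treads that fit: ⌊5407 / 283⌋ = 19.
Risers = treads + 1 = 20.
Maximum height = 20 × 170 = 3400 mm.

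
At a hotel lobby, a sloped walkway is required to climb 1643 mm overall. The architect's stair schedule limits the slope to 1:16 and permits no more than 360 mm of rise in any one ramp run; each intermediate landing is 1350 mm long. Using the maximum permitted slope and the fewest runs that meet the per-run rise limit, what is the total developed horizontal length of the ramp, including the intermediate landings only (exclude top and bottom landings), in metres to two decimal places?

1643 / 360 = 4.564 → round up to 5 ramp runs. That means 4 intermediate landings.
Ramp run (horizontal) at 1:16: 1643 × 16 = 26288 mm.
4 intermediate landings contribute 4 × 1350 = 5400 mm.
Developed length = 26288 + 5400 = 31688 mm.
= 31.69 m.

31.69 m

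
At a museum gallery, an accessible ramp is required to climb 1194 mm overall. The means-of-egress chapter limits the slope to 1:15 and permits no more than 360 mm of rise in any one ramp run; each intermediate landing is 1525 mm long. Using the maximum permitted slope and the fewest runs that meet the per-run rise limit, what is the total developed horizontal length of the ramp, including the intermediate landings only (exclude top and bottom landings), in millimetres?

22485 mm

1194 / 360 = 3.32, so 4 ramp runs are needed. That means 3 intermediate landings.
Horizontal run for 1194 mm of rise at 1:15 is 1194 × 15 = 17910 mm.
Intermediate landings: 3 × 1525 = 4575 mm.
Total developed length = 17910 + 4575 = 22485 mm.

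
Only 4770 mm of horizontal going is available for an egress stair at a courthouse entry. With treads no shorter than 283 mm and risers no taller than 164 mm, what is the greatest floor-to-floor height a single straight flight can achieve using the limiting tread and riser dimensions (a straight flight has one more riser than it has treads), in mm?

2788 mm

4770 / 283 = 16.86, so 16 treads fit.
Risers = treads + 1 = 17.
Maximum height = 17 × 164 = 2788 mm.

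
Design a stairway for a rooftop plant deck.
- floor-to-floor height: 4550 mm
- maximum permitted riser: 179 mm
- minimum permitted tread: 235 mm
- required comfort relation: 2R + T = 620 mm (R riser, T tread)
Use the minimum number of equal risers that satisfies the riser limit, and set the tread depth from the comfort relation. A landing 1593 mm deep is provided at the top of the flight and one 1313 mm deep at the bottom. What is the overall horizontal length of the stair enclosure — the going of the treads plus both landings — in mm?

4550 / 179 = 25.42, so 26 risers are needed.
Riser R = 4550 / 26 = 175 mm, within the 179 mm limit.
From 2R + T = 620: T = 620 − 350 = 270 mm.
Going = (26 − 1) × 270 = 6750 mm.
Add landings: 6750 + 1593 + 1313 = 9656 mm.

9656 mm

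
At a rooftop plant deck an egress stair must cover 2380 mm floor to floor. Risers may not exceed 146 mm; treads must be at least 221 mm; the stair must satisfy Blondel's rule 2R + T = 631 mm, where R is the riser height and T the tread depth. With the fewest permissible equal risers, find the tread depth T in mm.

351 mm

2380 / 146 = 16.301 → round up to 17 risers.
Each riser is 2380/17 = 140 mm (≤ 146 mm).
T = 631 − 2·140 = 351 mm, which satisfies the 221 mm minimum.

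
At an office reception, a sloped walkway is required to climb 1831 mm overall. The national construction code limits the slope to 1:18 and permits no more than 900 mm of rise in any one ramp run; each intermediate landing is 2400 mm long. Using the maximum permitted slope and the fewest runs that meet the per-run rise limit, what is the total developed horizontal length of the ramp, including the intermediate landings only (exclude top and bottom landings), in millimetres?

At most 900 each: 1831/900 = 2.03, giving 3 ramp runs. That means 2 intermediate landings.
Ramp run (horizontal) at 1:18: 1831 × 18 = 32958 mm.
2 intermediate landings contribute 2 × 2400 = 4800 mm.
Developed length = 32958 + 4800 = 37758 mm.

37758 mm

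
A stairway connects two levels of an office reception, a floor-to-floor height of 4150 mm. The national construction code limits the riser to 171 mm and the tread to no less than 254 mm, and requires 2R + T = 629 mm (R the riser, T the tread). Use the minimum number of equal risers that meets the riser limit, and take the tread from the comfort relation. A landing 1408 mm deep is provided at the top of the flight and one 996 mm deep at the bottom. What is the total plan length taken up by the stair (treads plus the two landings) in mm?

9532 mm

⌈4150/171⌉ = 25 risers.
R = 4150 ÷ 25 = 166 mm.
T = 629 − 2·166 = 297 mm, which satisfies the 254 mm minimum.
Treads = 25 − 1 = 24; going = 24 × 297 = 7128 mm.
Add landings: 7128 + 1408 + 996 = 9532 mm.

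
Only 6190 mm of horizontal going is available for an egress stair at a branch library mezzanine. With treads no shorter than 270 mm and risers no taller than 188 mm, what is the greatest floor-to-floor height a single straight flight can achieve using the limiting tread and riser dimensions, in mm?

Treads that fit: ⌊6190 / 270⌋ = 22.
Risers = treads + 1 = 23.
Maximum height = 23 × 188 = 4324 mm.

4324 mm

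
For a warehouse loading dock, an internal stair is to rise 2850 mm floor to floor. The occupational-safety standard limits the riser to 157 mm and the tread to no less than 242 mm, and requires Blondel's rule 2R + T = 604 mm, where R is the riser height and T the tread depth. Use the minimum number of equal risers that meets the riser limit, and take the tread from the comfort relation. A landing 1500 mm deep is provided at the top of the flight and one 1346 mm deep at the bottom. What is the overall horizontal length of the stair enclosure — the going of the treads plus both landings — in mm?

8318 mm

2850 / 157 = 18.15, so 19 risers are needed.
Each riser is 2850/19 = 150 mm (≤ 157 mm).
Tread T = 604 − 2 × 150 = 304 mm (≥ 242 mm).
Going = (19 − 1) × 304 = 5472 mm.
Enclosure = 5472 + 1500 + 1346 = 8318 mm.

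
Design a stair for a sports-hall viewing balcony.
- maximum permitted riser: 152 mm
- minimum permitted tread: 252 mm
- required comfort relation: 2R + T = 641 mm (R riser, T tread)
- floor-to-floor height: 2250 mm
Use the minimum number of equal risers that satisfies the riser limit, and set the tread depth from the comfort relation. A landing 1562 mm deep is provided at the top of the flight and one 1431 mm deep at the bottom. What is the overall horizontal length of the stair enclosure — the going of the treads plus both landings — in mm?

2250 / 152 = 14.803 → round up to 15 risers.
R = 2250 ÷ 15 = 150 mm.
T = 641 − 2·150 = 341 mm, which satisfies the 252 mm minimum.
Going = (15 − 1) × 341 = 4774 mm.
Add landings: 4774 + 1562 + 1431 = 7767 mm.

7767 mm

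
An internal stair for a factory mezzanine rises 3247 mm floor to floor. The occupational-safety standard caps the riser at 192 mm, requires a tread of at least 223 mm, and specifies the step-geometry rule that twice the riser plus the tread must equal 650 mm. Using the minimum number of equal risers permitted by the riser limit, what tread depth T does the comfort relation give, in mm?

268 mm

3247 / 192 = 16.91, so 17 risers are needed.
Each riser is 3247/17 = 191 mm (≤ 192 mm).
T = 650 − 2·191 = 268 mm, which satisfies the 223 mm minimum.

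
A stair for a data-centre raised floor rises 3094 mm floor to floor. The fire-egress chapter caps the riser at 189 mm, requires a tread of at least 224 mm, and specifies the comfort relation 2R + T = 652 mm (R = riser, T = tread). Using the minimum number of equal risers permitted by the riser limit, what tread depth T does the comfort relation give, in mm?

288 mm

At most 189 each: 3094/189 = 16.37, giving 17 risers.
Riser R = 3094 / 17 = 182 mm, within the 189 mm limit.
From 2R + T = 652: T = 652 − 364 = 288 mm.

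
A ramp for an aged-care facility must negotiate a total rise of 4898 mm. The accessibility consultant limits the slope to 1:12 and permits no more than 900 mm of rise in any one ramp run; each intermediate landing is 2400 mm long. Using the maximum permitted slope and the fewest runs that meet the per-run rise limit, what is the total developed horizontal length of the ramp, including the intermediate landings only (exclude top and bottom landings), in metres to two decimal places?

70.78 m

⌈4898/900⌉ = 6 ramp runs. That means 5 intermediate landings.
Ramp run (horizontal) at 1:12: 4898 × 12 = 58776 mm.
Intermediate landings: 5 × 2400 = 12000 mm.
Developed length = 58776 + 12000 = 70776 mm.
= 70.78 m.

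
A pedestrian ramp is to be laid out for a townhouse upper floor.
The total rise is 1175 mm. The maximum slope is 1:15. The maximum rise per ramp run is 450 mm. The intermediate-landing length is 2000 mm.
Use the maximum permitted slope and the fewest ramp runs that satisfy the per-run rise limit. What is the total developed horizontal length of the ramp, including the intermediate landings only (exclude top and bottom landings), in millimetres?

21625 mm

⌈1175/450⌉ = 3 ramp runs. That means 2 intermediate landings.
Ramp run (horizontal) at 1:15: 1175 × 15 = 17625 mm.
Intermediate landings: 2 × 2000 = 4000 mm.
Total developed length = 17625 + 4000 = 21625 mm.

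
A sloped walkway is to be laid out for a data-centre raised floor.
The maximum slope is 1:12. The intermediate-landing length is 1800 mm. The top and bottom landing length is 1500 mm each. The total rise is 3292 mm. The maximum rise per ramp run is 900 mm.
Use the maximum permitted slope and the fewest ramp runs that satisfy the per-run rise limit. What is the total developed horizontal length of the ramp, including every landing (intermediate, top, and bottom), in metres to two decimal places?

3292 / 900 = 3.658 → round up to 4 ramp runs. That means 3 intermediate landings.
Ramp run (horizontal) at 1:12: 3292 × 12 = 39504 mm.
3 intermediate landings contribute 3 × 1800 = 5400 mm.
Top and bottom landings: 2 × 1500 = 3000 mm.
Total = 39504 + 5400 + 3000 = 47904 mm.
= 47.90 m.

47.90 m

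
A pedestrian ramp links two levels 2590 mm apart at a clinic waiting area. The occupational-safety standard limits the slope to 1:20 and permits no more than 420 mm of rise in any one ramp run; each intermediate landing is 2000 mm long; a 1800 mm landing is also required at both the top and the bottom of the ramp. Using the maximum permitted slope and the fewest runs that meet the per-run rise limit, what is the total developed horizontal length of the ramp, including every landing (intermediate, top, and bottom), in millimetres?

67400 mm

2590 / 420 = 6.167 → round up to 7 ramp runs. That means 6 intermediate landings.
Ramp run (horizontal) at 1:20: 2590 × 20 = 51800 mm.
Intermediate landings: 6 × 2000 = 12000 mm.
Top and bottom landings: 2 × 1800 = 3600 mm.
Total = 51800 + 12000 + 3600 = 67400 mm.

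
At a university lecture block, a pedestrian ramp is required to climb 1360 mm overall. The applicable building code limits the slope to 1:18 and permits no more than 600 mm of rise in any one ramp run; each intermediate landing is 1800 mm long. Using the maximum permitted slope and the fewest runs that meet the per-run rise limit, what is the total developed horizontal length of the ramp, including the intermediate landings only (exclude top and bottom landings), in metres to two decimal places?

28.08 m

1360 / 600 = 2.267 → round up to 3 ramp runs. That means 2 intermediate landings.
Horizontal run for 1360 mm of rise at 1:18 is 1360 × 18 = 24480 mm.
Intermediate landings: 2 × 1800 = 3600 mm.
Total developed length = 24480 + 3600 = 28080 mm.
= 28.08 m.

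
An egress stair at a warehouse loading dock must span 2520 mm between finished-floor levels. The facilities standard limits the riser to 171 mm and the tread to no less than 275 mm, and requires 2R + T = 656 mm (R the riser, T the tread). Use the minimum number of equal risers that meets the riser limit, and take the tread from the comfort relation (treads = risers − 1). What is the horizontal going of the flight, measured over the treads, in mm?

At most 171 each: 2520/171 = 14.74, giving 15 risers.
Riser R = 2520 / 15 = 168 mm, within the 171 mm limit.
T = 656 − 2·168 = 320 mm, which satisfies the 275 mm minimum.
15 risers give 14 treads; going = 14 × 320 = 4480 mm.

4480 mm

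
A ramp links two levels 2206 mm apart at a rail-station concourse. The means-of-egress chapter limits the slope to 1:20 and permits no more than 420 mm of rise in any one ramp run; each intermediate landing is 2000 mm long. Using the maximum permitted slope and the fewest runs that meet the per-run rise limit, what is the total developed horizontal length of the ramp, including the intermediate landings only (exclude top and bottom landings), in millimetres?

⌈2206/420⌉ = 6 ramp runs. That means 5 intermediate landings.
Ramp run (horizontal) at 1:20: 2206 × 20 = 44120 mm.
5 intermediate landings contribute 5 × 2000 = 10000 mm.
Total developed length = 44120 + 10000 = 54120 mm.

54120 mm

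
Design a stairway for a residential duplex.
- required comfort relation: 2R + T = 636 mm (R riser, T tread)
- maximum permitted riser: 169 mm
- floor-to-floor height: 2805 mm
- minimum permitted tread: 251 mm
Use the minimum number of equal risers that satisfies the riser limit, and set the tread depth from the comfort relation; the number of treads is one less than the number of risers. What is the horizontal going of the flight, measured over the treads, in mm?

4896 mm

⌈2805/169⌉ = 17 risers.
Each riser is 2805/17 = 165 mm (≤ 169 mm).
T = 636 − 2·165 = 306 mm, which satisfies the 251 mm minimum.
Treads = 17 − 1 = 16; going = 16 × 306 = 4896 mm.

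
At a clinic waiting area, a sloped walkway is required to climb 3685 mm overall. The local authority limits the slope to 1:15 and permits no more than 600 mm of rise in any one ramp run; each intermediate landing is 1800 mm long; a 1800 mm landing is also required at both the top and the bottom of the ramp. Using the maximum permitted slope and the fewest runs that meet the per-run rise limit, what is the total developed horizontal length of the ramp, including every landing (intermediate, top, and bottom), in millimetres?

69675 mm

At most 600 each: 3685/600 = 6.14, giving 7 ramp runs. That means 6 intermediate landings.
Ramp run (horizontal) at 1:15: 3685 × 15 = 55275 mm.
6 intermediate landings contribute 6 × 1800 = 10800 mm.
Top and bottom landings: 2 × 1800 = 3600 mm.
Total = 55275 + 10800 + 3600 = 69675 mm.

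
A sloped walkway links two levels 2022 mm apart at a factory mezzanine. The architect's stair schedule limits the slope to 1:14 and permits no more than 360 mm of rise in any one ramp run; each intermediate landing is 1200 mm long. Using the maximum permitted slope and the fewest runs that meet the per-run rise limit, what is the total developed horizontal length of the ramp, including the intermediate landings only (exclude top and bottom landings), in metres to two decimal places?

34.31 m

2022 / 360 = 5.62, so 6 ramp runs are needed. That means 5 intermediate landings.
Ramp run (horizontal) at 1:14: 2022 × 14 = 28308 mm.
5 intermediate landings contribute 5 × 1200 = 6000 mm.
Total developed length = 28308 + 6000 = 34308 mm.
= 34.31 m.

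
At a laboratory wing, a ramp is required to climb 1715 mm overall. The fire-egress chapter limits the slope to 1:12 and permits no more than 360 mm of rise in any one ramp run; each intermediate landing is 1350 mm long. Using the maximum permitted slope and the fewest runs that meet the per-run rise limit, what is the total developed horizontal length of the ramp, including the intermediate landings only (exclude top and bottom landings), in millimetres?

25980 mm

At most 360 each: 1715/360 = 4.76, giving 5 ramp runs. That means 4 intermediate landings.
Ramp run (horizontal) at 1:12: 1715 × 12 = 20580 mm.
Intermediate landings: 4 × 1350 = 5400 mm.
Developed length = 20580 + 5400 = 25980 mm.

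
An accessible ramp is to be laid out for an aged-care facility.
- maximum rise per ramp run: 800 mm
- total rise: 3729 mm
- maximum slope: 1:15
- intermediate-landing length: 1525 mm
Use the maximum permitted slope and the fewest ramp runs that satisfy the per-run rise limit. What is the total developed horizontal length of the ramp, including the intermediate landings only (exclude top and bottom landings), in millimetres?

62035 mm

At most 800 each: 3729/800 = 4.66, giving 5 ramp runs. That means 4 intermediate landings.
Ramp run (horizontal) at 1:15: 3729 × 15 = 55935 mm.
Intermediate landings: 4 × 1525 = 6100 mm.
Total developed length = 55935 + 6100 = 62035 mm.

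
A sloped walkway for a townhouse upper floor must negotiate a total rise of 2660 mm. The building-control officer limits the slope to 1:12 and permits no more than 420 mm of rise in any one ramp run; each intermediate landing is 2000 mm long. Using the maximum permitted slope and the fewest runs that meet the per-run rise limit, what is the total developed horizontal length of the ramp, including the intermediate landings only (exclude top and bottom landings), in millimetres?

43920 mm

2660 / 420 = 6.333 → round up to 7 ramp runs. That means 6 intermediate landings.
Ramp run (horizontal) at 1:12: 2660 × 12 = 31920 mm.
6 intermediate landings contribute 6 × 2000 = 12000 mm.
Developed length = 31920 + 12000 = 43920 mm.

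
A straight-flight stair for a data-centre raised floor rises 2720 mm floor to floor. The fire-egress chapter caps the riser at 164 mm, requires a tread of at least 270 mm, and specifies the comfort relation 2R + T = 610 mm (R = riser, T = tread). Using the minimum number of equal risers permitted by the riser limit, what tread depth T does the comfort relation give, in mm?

290 mm

At most 164 each: 2720/164 = 16.59, giving 17 risers.
Riser R = 2720 / 17 = 160 mm, within the 164 mm limit.
From 2R + T = 610: T = 610 − 320 = 290 mm.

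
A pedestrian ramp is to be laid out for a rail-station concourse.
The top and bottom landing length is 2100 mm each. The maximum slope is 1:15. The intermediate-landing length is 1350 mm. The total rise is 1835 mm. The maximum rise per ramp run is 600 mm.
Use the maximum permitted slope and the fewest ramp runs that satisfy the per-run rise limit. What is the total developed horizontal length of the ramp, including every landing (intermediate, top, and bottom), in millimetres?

1835 / 600 = 3.06, so 4 ramp runs are needed. That means 3 intermediate landings.
Ramp run (horizontal) at 1:15: 1835 × 15 = 27525 mm.
3 intermediate landings contribute 3 × 1350 = 4050 mm.
Top and bottom landings: 2 × 2100 = 4200 mm.
Total = 27525 + 4050 + 4200 = 35775 mm.

35775 mm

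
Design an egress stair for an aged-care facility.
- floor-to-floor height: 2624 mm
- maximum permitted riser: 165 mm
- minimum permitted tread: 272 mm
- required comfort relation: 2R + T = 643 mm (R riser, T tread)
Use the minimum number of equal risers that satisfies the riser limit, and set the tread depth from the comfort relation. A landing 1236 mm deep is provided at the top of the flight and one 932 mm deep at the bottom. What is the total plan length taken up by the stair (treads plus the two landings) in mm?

6893 mm

At most 165 each: 2624/165 = 15.90, giving 16 risers.
R = 2624 ÷ 16 = 164 mm.
T = 643 − 2·164 = 315 mm, which satisfies the 272 mm minimum.
Going = (16 − 1) × 315 = 4725 mm.
Enclosure = 4725 + 1236 + 932 = 6893 mm.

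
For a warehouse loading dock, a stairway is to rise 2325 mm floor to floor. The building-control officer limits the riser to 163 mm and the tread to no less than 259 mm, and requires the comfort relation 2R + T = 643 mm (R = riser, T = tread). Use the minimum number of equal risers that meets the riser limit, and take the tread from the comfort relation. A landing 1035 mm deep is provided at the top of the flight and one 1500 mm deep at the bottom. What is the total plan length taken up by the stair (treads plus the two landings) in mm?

At most 163 each: 2325/163 = 14.26, giving 15 risers.
Riser R = 2325 / 15 = 155 mm, within the 163 mm limit.
From 2R + T = 643: T = 643 − 310 = 333 mm.
Going = (15 − 1) × 333 = 4662 mm.
Add landings: 4662 + 1035 + 1500 = 7197 mm.

7197 mm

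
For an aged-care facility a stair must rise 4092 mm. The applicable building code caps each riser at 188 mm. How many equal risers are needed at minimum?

At most 188 each: 4092/188 = 21.77, giving 22 risers.

22 risers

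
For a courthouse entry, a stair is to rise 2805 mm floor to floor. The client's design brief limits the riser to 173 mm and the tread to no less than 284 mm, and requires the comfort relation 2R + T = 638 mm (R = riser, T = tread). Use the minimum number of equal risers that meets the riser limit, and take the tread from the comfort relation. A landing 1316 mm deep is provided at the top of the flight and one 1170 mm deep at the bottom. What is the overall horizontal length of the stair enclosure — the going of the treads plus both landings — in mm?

7414 mm

⌈2805/173⌉ = 17 risers.
Each riser is 2805/17 = 165 mm (≤ 173 mm).
From 2R + T = 638: T = 638 − 330 = 308 mm.
Treads = 17 − 1 = 16; going = 16 × 308 = 4928 mm.
Enclosure = 4928 + 1316 + 1170 = 7414 mm.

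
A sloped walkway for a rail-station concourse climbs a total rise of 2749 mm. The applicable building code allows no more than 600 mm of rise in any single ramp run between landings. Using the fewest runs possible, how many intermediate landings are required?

2749 / 600 = 4.58, so 5 ramp runs are needed.
5 runs are separated by 4 intermediate landings.

4 intermediate landings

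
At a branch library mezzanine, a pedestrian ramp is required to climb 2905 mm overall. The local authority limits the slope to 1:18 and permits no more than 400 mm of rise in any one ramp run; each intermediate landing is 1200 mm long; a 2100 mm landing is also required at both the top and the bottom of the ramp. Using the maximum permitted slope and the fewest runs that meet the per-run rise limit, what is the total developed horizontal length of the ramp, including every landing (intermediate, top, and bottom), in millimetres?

2905 / 400 = 7.263 → round up to 8 ramp runs. That means 7 intermediate landings.
Horizontal run for 2905 mm of rise at 1:18 is 2905 × 18 = 52290 mm.
7 intermediate landings contribute 7 × 1200 = 8400 mm.
Top and bottom landings: 2 × 2100 = 4200 mm.
Total = 52290 + 8400 + 4200 = 64890 mm.

64890 mm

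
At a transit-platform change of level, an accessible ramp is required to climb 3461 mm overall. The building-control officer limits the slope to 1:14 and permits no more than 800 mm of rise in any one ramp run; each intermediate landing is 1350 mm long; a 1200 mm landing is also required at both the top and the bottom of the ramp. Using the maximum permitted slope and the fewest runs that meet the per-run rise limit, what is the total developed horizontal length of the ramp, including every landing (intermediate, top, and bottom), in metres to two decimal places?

56.25 m

⌈3461/800⌉ = 5 ramp runs. That means 4 intermediate landings.
Horizontal run for 3461 mm of rise at 1:14 is 3461 × 14 = 48454 mm.
4 intermediate landings contribute 4 × 1350 = 5400 mm.
Top and bottom landings: 2 × 1200 = 2400 mm.
Total = 48454 + 5400 + 2400 = 56254 mm.
= 56.25 m.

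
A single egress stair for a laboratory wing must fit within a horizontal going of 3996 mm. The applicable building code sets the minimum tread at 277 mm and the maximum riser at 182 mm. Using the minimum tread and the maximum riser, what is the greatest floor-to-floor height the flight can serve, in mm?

3996 / 277 = 14.43, so 14 treads fit.
Risers = treads + 1 = 15.
Maximum height = 15 × 182 = 2730 mm.

2730 mm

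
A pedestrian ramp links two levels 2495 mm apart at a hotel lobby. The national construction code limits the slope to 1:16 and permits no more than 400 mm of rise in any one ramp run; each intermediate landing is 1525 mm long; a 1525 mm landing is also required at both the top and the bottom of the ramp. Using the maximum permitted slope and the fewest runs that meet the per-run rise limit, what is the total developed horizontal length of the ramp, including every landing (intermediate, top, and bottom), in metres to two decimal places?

At most 400 each: 2495/400 = 6.24, giving 7 ramp runs. That means 6 intermediate landings.
Ramp run (horizontal) at 1:16: 2495 × 16 = 39920 mm.
6 intermediate landings contribute 6 × 1525 = 9150 mm.
Top and bottom landings: 2 × 1525 = 3050 mm.
Total = 39920 + 9150 + 3050 = 52120 mm.
= 52.12 m.

52.12 m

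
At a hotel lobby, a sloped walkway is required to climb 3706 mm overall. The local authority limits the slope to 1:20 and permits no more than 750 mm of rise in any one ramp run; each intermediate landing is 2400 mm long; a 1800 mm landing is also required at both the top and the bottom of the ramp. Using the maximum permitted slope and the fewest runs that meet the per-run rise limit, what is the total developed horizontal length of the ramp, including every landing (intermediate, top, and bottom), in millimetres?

87320 mm

At most 750 each: 3706/750 = 4.94, giving 5 ramp runs. That means 4 intermediate landings.
Ramp run (horizontal) at 1:20: 3706 × 20 = 74120 mm.
Intermediate landings: 4 × 2400 = 9600 mm.
Top and bottom landings: 2 × 1800 = 3600 mm.
Total = 74120 + 9600 + 3600 = 87320 mm.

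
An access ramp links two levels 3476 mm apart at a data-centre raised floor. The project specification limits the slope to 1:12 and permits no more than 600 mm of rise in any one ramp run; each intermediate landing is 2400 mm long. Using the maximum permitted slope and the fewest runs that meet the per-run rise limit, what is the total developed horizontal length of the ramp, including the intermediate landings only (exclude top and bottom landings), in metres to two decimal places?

53.71 m

3476 / 600 = 5.793 → round up to 6 ramp runs. That means 5 intermediate landings.
Ramp run (horizontal) at 1:12: 3476 × 12 = 41712 mm.
5 intermediate landings contribute 5 × 2400 = 12000 mm.
Developed length = 41712 + 12000 = 53712 mm.
= 53.71 m.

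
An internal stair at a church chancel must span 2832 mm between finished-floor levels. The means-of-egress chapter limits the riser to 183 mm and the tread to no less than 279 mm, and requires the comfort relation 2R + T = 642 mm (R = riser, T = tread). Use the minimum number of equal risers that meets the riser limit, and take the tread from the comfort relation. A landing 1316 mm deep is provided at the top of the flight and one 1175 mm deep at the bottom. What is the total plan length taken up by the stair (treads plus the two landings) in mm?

2832 / 183 = 15.48, so 16 risers are needed.
R = 2832 ÷ 16 = 177 mm.
T = 642 − 2·177 = 288 mm, which satisfies the 279 mm minimum.
Going = (16 − 1) × 288 = 4320 mm.
Add landings: 4320 + 1316 + 1175 = 6811 mm.

6811 mm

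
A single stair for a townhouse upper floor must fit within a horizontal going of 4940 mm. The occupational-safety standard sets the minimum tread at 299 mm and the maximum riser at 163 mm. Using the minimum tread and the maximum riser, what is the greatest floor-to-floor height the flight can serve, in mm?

4940 / 299 = 16.52, so 16 treads fit.
Risers = treads + 1 = 17.
Maximum height = 17 × 163 = 2771 mm.

2771 mm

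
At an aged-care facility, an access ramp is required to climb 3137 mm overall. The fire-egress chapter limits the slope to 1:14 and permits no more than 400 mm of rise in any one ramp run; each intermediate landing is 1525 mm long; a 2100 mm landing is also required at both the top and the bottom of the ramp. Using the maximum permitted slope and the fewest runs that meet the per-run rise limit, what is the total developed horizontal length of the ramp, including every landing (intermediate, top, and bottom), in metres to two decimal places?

58.79 m

At most 400 each: 3137/400 = 7.84, giving 8 ramp runs. That means 7 intermediate landings.
Horizontal run for 3137 mm of rise at 1:14 is 3137 × 14 = 43918 mm.
Intermediate landings: 7 × 1525 = 10675 mm.
Top and bottom landings: 2 × 2100 = 4200 mm.
Total = 43918 + 10675 + 4200 = 58793 mm.
= 58.79 m.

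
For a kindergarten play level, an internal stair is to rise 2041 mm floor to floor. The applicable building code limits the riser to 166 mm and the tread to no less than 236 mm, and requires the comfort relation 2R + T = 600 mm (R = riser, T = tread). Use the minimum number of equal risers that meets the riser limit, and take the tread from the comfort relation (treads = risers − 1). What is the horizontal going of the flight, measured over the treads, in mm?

⌈2041/166⌉ = 13 risers.
R = 2041 ÷ 13 = 157 mm.
Tread T = 600 − 2 × 157 = 286 mm (≥ 236 mm).
13 risers give 12 treads; going = 12 × 286 = 3432 mm.

3432 mm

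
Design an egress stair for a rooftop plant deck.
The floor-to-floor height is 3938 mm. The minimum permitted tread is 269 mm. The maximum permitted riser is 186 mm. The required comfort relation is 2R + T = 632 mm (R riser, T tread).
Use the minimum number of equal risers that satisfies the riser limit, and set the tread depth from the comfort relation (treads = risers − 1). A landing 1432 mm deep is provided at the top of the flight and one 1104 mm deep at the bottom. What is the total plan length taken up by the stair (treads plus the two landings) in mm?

At most 186 each: 3938/186 = 21.17, giving 22 risers.
R = 3938 ÷ 22 = 179 mm.
From 2R + T = 632: T = 632 − 358 = 274 mm.
22 risers give 21 treads; going = 21 × 274 = 5754 mm.
Add landings: 5754 + 1432 + 1104 = 8290 mm.

8290 mm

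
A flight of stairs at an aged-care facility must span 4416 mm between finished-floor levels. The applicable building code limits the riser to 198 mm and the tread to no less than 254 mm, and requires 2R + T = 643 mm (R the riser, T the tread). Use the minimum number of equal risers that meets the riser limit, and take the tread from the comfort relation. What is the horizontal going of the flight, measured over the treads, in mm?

4416 / 198 = 22.303 → round up to 23 risers.
R = 4416 ÷ 23 = 192 mm.
From 2R + T = 643: T = 643 − 384 = 259 mm.
Treads = 23 − 1 = 22; going = 22 × 259 = 5698 mm.

5698 mm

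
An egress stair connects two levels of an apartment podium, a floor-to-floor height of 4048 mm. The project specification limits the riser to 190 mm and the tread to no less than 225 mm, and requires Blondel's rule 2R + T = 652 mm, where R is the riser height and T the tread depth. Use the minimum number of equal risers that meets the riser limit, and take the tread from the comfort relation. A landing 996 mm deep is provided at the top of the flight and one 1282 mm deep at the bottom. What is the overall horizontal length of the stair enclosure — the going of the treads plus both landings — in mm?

8242 mm

4048 / 190 = 21.31, so 22 risers are needed.
R = 4048 ÷ 22 = 184 mm.
From 2R + T = 652: T = 652 − 368 = 284 mm.
Going = (22 − 1) × 284 = 5964 mm.
Enclosure = 5964 + 996 + 1282 = 8242 mm.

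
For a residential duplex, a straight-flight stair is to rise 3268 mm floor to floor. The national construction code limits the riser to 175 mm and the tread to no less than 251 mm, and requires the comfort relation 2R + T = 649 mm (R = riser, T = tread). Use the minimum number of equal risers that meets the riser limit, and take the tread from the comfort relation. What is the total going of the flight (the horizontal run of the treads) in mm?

5490 mm

⌈3268/175⌉ = 19 risers.
Riser R = 3268 / 19 = 172 mm, within the 175 mm limit.
T = 649 − 2·172 = 305 mm, which satisfies the 251 mm minimum.
19 risers give 18 treads; going = 18 × 305 = 5490 mm.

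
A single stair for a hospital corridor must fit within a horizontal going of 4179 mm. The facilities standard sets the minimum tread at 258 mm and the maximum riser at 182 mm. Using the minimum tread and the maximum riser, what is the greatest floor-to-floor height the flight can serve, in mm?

Treads that fit: ⌊4179 / 258⌋ = 16.
Risers = treads + 1 = 17.
Maximum height = 17 × 182 = 3094 mm.

3094 mm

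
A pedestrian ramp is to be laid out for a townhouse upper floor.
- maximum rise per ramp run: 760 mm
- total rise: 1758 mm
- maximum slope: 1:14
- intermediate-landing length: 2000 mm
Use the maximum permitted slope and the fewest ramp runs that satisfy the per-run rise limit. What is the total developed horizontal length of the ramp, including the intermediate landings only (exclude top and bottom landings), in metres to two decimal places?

28.61 m

At most 760 each: 1758/760 = 2.31, giving 3 ramp runs. That means 2 intermediate landings.
Horizontal run for 1758 mm of rise at 1:14 is 1758 × 14 = 24612 mm.
Intermediate landings: 2 × 2000 = 4000 mm.
Developed length = 24612 + 4000 = 28612 mm.
= 28.61 m.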